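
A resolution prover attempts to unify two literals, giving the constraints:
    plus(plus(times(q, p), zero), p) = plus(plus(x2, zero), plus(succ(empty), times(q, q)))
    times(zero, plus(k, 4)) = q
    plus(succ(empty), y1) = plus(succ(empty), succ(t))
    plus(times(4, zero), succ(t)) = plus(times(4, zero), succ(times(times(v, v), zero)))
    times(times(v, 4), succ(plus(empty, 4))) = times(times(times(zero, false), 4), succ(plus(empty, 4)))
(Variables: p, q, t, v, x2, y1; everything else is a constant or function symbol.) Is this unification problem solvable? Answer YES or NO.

Decompose plus/2: plus(times(q, p), zero) = plus(x2, zero),  p = plus(succ(empty), times(q, q)).
Decompose plus/2: times(q, p) = x2,  zero = zero.
Bind x2 := times(q, p); no other remaining equation mentions x2.
Delete trivial equation zero = zero.
Bind p := plus(succ(empty), times(q, q)); no other remaining equation mentions p. Substituting into the earlier binding gives x2 := times(q, plus(succ(empty), times(q, q))).
Bind q := times(zero, plus(k, 4)); no other remaining equation mentions q. Substituting into the earlier bindings gives x2 := times(times(zero, plus(k, 4)), plus(succ(empty), times(times(zero, plus(k, 4)), times(zero, plus(k, 4))))), p := plus(succ(empty), times(times(zero, plus(k, 4)), times(zero, plus(k, 4)))).
Decompose plus/2: succ(empty) = succ(empty),  y1 = succ(t).
Delete trivial equation succ(empty) = succ(empty).
Bind y1 := succ(t); no other remaining equation mentions y1.
Decompose plus/2: times(4, zero) = times(4, zero),  succ(t) = succ(times(times(v, v), zero)).
Delete trivial equation times(4, zero) = times(4, zero).
Decompose succ/1: t = times(times(v, v), zero).
Bind t := times(times(v, v), zero); no other remaining equation mentions t. Substituting into the earlier binding gives y1 := succ(times(times(v, v), zero)).
Decompose times/2: times(v, 4) = times(times(zero, false), 4),  succ(plus(empty, 4)) = succ(plus(empty, 4)).
Decompose times/2: v = times(zero, false),  4 = 4.
Bind v := times(zero, false); no other remaining equation mentions v. Substituting into the earlier bindings gives y1 := succ(times(times(times(zero, false), times(zero, false)), zero)), t := times(times(times(zero, false), times(zero, false)), zero).
Delete trivial equation 4 = 4.
Delete trivial equation succ(plus(empty, 4)) = succ(plus(empty, 4)).
No equations remain and no clash or occurs-check failure arose, so a unifier exists.

YES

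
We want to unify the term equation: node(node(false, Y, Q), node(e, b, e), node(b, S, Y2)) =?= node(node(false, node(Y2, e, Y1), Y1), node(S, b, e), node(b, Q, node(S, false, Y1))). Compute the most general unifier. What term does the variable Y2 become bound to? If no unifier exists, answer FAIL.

Decompose node/3: node(false, Y, Q) =?= node(false, node(Y2, e, Y1), Y1),  node(e, b, e) =?= node(S, b, e),  node(b, S, Y2) =?= node(b, Q, node(S, false, Y1)).
Decompose node/3: false =?= false,  Y =?= node(Y2, e, Y1),  Q =?= Y1.
Delete trivial equation false =?= false.
Bind Y := node(Y2, e, Y1); no other remaining equation mentions Y.
Bind Q := Y1; substituting into the one remaining equation that mentions Q gives: node(b, S, Y2) =?= node(b, Y1, node(S, false, Y1)).
Decompose node/3: e =?= S,  b =?= b,  e =?= e.
Bind S := e; substituting into the one remaining equation that mentions S gives: node(b, e, Y2) =?= node(b, Y1, node(e, false, Y1)).
Delete trivial equation b =?= b.
Delete trivial equation e =?= e.
Decompose node/3: b =?= b,  e =?= Y1,  Y2 =?= node(e, false, Y1).
Delete trivial equation b =?= b.
Bind Y1 := e; substituting into the remaining equation gives: Y2 =?= node(e, false, e). Substituting into the earlier bindings gives Y := node(Y2, e, e), Q := e.
Bind Y2 := node(e, false, e). Substituting into the earlier binding gives Y := node(node(e, false, e), e, e).
MGU = { Y := node(node(e, false, e), e, e), Q := e, S := e, Y1 := e, Y2 := node(e, false, e) }, so Y2 := node(e, false, e).

node(e, false, e)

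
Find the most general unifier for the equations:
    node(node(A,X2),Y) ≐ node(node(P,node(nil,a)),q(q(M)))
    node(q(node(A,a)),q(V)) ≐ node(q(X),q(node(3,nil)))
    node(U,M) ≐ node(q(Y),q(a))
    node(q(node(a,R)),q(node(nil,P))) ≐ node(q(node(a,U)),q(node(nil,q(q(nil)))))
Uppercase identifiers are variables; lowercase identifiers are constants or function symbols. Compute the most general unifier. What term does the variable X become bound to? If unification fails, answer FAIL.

Decompose node/2: node(A,X2) ≐ node(P,node(nil,a)),  Y ≐ q(q(M)).
Decompose node/2: A ≐ P,  X2 ≐ node(nil,a).
Bind A := P; substituting into the one remaining equation that mentions A gives: node(q(node(P,a)),q(V)) ≐ node(q(X),q(node(3,nil))).
Bind X2 := node(nil,a); no other remaining equation mentions X2.
Bind Y := q(q(M)); substituting into the one remaining equation that mentions Y gives: node(U,M) ≐ node(q(q(q(M))),q(a)).
Decompose node/2: q(node(P,a)) ≐ q(X),  q(V) ≐ q(node(3,nil)).
Decompose q/1: node(P,a) ≐ X.
Bind X := node(P,a); no other remaining equation mentions X.
Decompose q/1: V ≐ node(3,nil).
Bind V := node(3,nil); no other remaining equation mentions V.
Decompose node/2: U ≐ q(q(q(M))),  M ≐ q(a).
Bind U := q(q(q(M))); substituting into the one remaining equation that mentions U gives: node(q(node(a,R)),q(node(nil,P))) ≐ node(q(node(a,q(q(q(M))))),q(node(nil,q(q(nil))))).
Bind M := q(a); substituting into the remaining equation gives: node(q(node(a,R)),q(node(nil,P))) ≐ node(q(node(a,q(q(q(q(a)))))),q(node(nil,q(q(nil))))). Substituting into the earlier bindings gives Y := q(q(q(a))), U := q(q(q(q(a)))).
Decompose node/2: q(node(a,R)) ≐ q(node(a,q(q(q(q(a)))))),  q(node(nil,P)) ≐ q(node(nil,q(q(nil)))).
Decompose q/1: node(a,R) ≐ node(a,q(q(q(q(a))))).
Decompose node/2: a ≐ a,  R ≐ q(q(q(q(a)))).
Delete trivial equation a ≐ a.
Bind R := q(q(q(q(a)))); no other remaining equation mentions R.
Decompose q/1: node(nil,P) ≐ node(nil,q(q(nil))).
Decompose node/2: nil ≐ nil,  P ≐ q(q(nil)).
Delete trivial equation nil ≐ nil.
Bind P := q(q(nil)). Substituting into the earlier bindings gives A := q(q(nil)), X := node(q(q(nil)),a).
MGU = { A -> q(q(nil)), X2 -> node(nil,a), Y -> q(q(q(a))), X -> node(q(q(nil)),a), V -> node(3,nil), U -> q(q(q(q(a)))), M -> q(a), R -> q(q(q(q(a)))), P -> q(q(nil)) }, so X -> node(q(q(nil)),a).

node(q(q(nil)),a)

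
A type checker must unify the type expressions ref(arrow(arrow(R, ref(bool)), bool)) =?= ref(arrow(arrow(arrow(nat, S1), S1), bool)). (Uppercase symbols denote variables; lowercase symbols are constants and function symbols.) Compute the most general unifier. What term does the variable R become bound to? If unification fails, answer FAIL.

Decompose ref/1: arrow(arrow(R, ref(bool)), bool) =?= arrow(arrow(arrow(nat, S1), S1), bool).
Decompose arrow/2: arrow(R, ref(bool)) =?= arrow(arrow(nat, S1), S1),  bool =?= bool.
Decompose arrow/2: R =?= arrow(nat, S1),  ref(bool) =?= S1.
Bind R := arrow(nat, S1); no other remaining equation mentions R.
Bind S1 := ref(bool); no other remaining equation mentions S1. Substituting into the earlier binding gives R := arrow(nat, ref(bool)).
Delete trivial equation bool =?= bool.
MGU = { R := arrow(nat, ref(bool)), S1 := ref(bool) }, so R := arrow(nat, ref(bool)).

arrow(nat, ref(bool))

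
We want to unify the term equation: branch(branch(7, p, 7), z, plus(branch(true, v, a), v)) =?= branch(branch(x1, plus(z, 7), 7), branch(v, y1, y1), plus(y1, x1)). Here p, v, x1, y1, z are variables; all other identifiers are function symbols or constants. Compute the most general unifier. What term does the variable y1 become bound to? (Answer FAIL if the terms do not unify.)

Decompose branch/3: branch(7, p, 7) =?= branch(x1, plus(z, 7), 7),  z =?= branch(v, y1, y1),  plus(branch(true, v, a), v) =?= plus(y1, x1).
Decompose branch/3: 7 =?= x1,  p =?= plus(z, 7),  7 =?= 7.
Bind x1 := 7; substituting into the one remaining equation that mentions x1 gives: plus(branch(true, v, a), v) =?= plus(y1, 7).
Bind p := plus(z, 7); no other remaining equation mentions p.
Delete trivial equation 7 =?= 7.
Bind z := branch(v, y1, y1); no other remaining equation mentions z. Substituting into the earlier binding gives p := plus(branch(v, y1, y1), 7).
Decompose plus/2: branch(true, v, a) =?= y1,  v =?= 7.
Bind y1 := branch(true, v, a); no other remaining equation mentions y1. Substituting into the earlier bindings gives p := plus(branch(v, branch(true, v, a), branch(true, v, a)), 7), z := branch(v, branch(true, v, a), branch(true, v, a)).
Bind v := 7. Substituting into the earlier bindings gives p := plus(branch(7, branch(true, 7, a), branch(true, 7, a)), 7), z := branch(7, branch(true, 7, a), branch(true, 7, a)), y1 := branch(true, 7, a).
MGU = { x1 := 7, p := plus(branch(7, branch(true, 7, a), branch(true, 7, a)), 7), z := branch(7, branch(true, 7, a), branch(true, 7, a)), y1 := branch(true, 7, a), v := 7 }, so y1 := branch(true, 7, a).

branch(true, 7, a)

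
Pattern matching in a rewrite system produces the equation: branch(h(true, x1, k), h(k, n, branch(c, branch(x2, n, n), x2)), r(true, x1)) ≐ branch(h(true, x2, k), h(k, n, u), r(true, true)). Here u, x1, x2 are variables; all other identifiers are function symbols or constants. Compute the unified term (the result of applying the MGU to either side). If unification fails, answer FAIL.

Decompose branch/3: h(true, x1, k) ≐ h(true, x2, k),  h(k, n, branch(c, branch(x2, n, n), x2)) ≐ h(k, n, u),  r(true, x1) ≐ r(true, true).
Decompose h/3: true ≐ true,  x1 ≐ x2,  k ≐ k.
Delete trivial equation true ≐ true.
Bind x1 := x2; substituting into the one remaining equation that mentions x1 gives: r(true, x2) ≐ r(true, true).
Delete trivial equation k ≐ k.
Decompose h/3: k ≐ k,  n ≐ n,  branch(c, branch(x2, n, n), x2) ≐ u.
Delete trivial equation k ≐ k.
Delete trivial equation n ≐ n.
Bind u := branch(c, branch(x2, n, n), x2); no other remaining equation mentions u.
Decompose r/2: true ≐ true,  x2 ≐ true.
Delete trivial equation true ≐ true.
Bind x2 := true. Substituting into the earlier bindings gives x1 := true, u := branch(c, branch(true, n, n), true).
Applying the MGU to either side gives branch(h(true, true, k), h(k, n, branch(c, branch(true, n, n), true)), r(true, true)).

branch(h(true, true, k), h(k, n, branch(c, branch(true, n, n), true)), r(true, true))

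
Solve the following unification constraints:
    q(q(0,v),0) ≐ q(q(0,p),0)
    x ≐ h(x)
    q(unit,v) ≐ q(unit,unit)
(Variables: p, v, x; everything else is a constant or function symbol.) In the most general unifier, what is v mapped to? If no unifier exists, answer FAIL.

Decompose q/2: q(0,v) ≐ q(0,p),  0 ≐ 0.
Decompose q/2: 0 ≐ 0,  v ≐ p.
Delete trivial equation 0 ≐ 0.
Bind v := p; substituting into the one remaining equation that mentions v gives: q(unit,p) ≐ q(unit,unit).
Delete trivial equation 0 ≐ 0.
Occurs check fails: x occurs in h(x); the equation x ≐ h(x) has no finite solution.

FAIL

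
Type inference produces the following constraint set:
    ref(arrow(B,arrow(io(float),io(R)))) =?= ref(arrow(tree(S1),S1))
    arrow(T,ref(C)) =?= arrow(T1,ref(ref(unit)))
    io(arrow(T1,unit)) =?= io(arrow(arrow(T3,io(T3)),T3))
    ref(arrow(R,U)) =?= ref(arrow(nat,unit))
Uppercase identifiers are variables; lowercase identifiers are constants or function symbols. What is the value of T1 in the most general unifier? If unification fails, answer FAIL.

Decompose ref/1: arrow(B,arrow(io(float),io(R))) =?= arrow(tree(S1),S1).
Decompose arrow/2: B =?= tree(S1),  arrow(io(float),io(R)) =?= S1.
Bind B := tree(S1); no other remaining equation mentions B.
Bind S1 := arrow(io(float),io(R)); no other remaining equation mentions S1. Substituting into the earlier binding gives B := tree(arrow(io(float),io(R))).
Decompose arrow/2: T =?= T1,  ref(C) =?= ref(ref(unit)).
Bind T := T1; no other remaining equation mentions T.
Decompose ref/1: C =?= ref(unit).
Bind C := ref(unit); no other remaining equation mentions C.
Decompose io/1: arrow(T1,unit) =?= arrow(arrow(T3,io(T3)),T3).
Decompose arrow/2: T1 =?= arrow(T3,io(T3)),  unit =?= T3.
Bind T1 := arrow(T3,io(T3)); no other remaining equation mentions T1. Substituting into the earlier binding gives T := arrow(T3,io(T3)).
Bind T3 := unit; no other remaining equation mentions T3. Substituting into the earlier bindings gives T := arrow(unit,io(unit)), T1 := arrow(unit,io(unit)).
Decompose ref/1: arrow(R,U) =?= arrow(nat,unit).
Decompose arrow/2: R =?= nat,  U =?= unit.
Bind R := nat; no other remaining equation mentions R. Substituting into the earlier bindings gives B := tree(arrow(io(float),io(nat))), S1 := arrow(io(float),io(nat)).
Bind U := unit.
MGU = { B := tree(arrow(io(float),io(nat))), S1 := arrow(io(float),io(nat)), T := arrow(unit,io(unit)), C := ref(unit), T1 := arrow(unit,io(unit)), T3 := unit, R := nat, U := unit }, so T1 := arrow(unit,io(unit)).

arrow(unit,io(unit))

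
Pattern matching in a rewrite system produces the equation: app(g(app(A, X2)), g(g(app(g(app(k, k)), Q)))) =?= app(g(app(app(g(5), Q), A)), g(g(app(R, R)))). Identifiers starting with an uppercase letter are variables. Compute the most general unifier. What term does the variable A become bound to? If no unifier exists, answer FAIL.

Decompose app/2: g(app(A, X2)) =?= g(app(app(g(5), Q), A)),  g(g(app(g(app(k, k)), Q))) =?= g(g(app(R, R))).
Decompose g/1: app(A, X2) =?= app(app(g(5), Q), A).
Decompose app/2: A =?= app(g(5), Q),  X2 =?= A.
Bind A := app(g(5), Q); substituting into the one remaining equation that mentions A gives: X2 =?= app(g(5), Q).
Bind X2 := app(g(5), Q); no other remaining equation mentions X2.
Decompose g/1: g(app(g(app(k, k)), Q)) =?= g(app(R, R)).
Decompose g/1: app(g(app(k, k)), Q) =?= app(R, R).
Decompose app/2: g(app(k, k)) =?= R,  Q =?= R.
Bind R := g(app(k, k)); substituting into the remaining equation gives: Q =?= g(app(k, k)).
Bind Q := g(app(k, k)). Substituting into the earlier bindings gives A := app(g(5), g(app(k, k))), X2 := app(g(5), g(app(k, k))).
MGU = { A := app(g(5), g(app(k, k))), X2 := app(g(5), g(app(k, k))), R := g(app(k, k)), Q := g(app(k, k)) }, so A := app(g(5), g(app(k, k))).

app(g(5), g(app(k, k)))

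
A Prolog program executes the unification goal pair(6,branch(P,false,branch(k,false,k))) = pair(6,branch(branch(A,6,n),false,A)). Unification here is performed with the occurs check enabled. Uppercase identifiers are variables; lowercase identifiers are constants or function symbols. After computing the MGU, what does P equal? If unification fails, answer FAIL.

Decompose pair/2: 6 = 6,  branch(P,false,branch(k,false,k)) = branch(branch(A,6,n),false,A).
Delete trivial equation 6 = 6.
Decompose branch/3: P = branch(A,6,n),  false = false,  branch(k,false,k) = A.
Bind P := branch(A,6,n); no other remaining equation mentions P.
Delete trivial equation false = false.
Bind A := branch(k,false,k). Substituting into the earlier binding gives P := branch(branch(k,false,k),6,n).
MGU = { P ↦ branch(branch(k,false,k),6,n), A ↦ branch(k,false,k) }, so P ↦ branch(branch(k,false,k),6,n).

branch(branch(k,false,k),6,n)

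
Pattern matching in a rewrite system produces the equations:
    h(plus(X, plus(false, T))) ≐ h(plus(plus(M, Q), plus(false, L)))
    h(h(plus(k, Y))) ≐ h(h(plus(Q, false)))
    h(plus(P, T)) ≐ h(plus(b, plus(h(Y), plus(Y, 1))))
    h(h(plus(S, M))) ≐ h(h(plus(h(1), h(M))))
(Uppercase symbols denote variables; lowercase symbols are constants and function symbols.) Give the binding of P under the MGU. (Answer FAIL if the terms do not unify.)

Decompose h/1: plus(X, plus(false, T)) ≐ plus(plus(M, Q), plus(false, L)).
Decompose plus/2: X ≐ plus(M, Q),  plus(false, T) ≐ plus(false, L).
Bind X := plus(M, Q); no other remaining equation mentions X.
Decompose plus/2: false ≐ false,  T ≐ L.
Delete trivial equation false ≐ false.
Bind T := L; substituting into the one remaining equation that mentions T gives: h(plus(P, L)) ≐ h(plus(b, plus(h(Y), plus(Y, 1)))).
Decompose h/1: h(plus(k, Y)) ≐ h(plus(Q, false)).
Decompose h/1: plus(k, Y) ≐ plus(Q, false).
Decompose plus/2: k ≐ Q,  Y ≐ false.
Bind Q := k; no other remaining equation mentions Q. Substituting into the earlier binding gives X := plus(M, k).
Bind Y := false; substituting into the one remaining equation that mentions Y gives: h(plus(P, L)) ≐ h(plus(b, plus(h(false), plus(false, 1)))).
Decompose h/1: plus(P, L) ≐ plus(b, plus(h(false), plus(false, 1))).
Decompose plus/2: P ≐ b,  L ≐ plus(h(false), plus(false, 1)).
Bind P := b; no other remaining equation mentions P.
Bind L := plus(h(false), plus(false, 1)); no other remaining equation mentions L. Substituting into the earlier binding gives T := plus(h(false), plus(false, 1)).
Decompose h/1: h(plus(S, M)) ≐ h(plus(h(1), h(M))).
Decompose h/1: plus(S, M) ≐ plus(h(1), h(M)).
Decompose plus/2: S ≐ h(1),  M ≐ h(M).
Bind S := h(1); no other remaining equation mentions S.
Occurs check fails: M occurs in h(M); the equation M ≐ h(M) has no finite solution.

FAIL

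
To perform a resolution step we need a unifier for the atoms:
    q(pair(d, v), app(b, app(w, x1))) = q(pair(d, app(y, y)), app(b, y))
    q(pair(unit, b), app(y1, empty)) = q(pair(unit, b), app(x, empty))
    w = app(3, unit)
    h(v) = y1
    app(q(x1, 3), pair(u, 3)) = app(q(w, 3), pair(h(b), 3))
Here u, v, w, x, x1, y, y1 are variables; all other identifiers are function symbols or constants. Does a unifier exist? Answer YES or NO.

YES

Decompose q/2: pair(d, v) = pair(d, app(y, y)),  app(b, app(w, x1)) = app(b, y).
Decompose pair/2: d = d,  v = app(y, y).
Delete trivial equation d = d.
Bind v := app(y, y); substituting into the one remaining equation that mentions v gives: h(app(y, y)) = y1.
Decompose app/2: b = b,  app(w, x1) = y.
Delete trivial equation b = b.
Bind y := app(w, x1); substituting into the one remaining equation that mentions y gives: h(app(app(w, x1), app(w, x1))) = y1. Substituting into the earlier binding gives v := app(app(w, x1), app(w, x1)).
Decompose q/2: pair(unit, b) = pair(unit, b),  app(y1, empty) = app(x, empty).
Delete trivial equation pair(unit, b) = pair(unit, b).
Decompose app/2: y1 = x,  empty = empty.
Bind y1 := x; substituting into the one remaining equation that mentions y1 gives: h(app(app(w, x1), app(w, x1))) = x.
Delete trivial equation empty = empty.
Bind w := app(3, unit); substituting into the remaining equations gives: h(app(app(app(3, unit), x1), app(app(3, unit), x1))) = x,  app(q(x1, 3), pair(u, 3)) = app(q(app(3, unit), 3), pair(h(b), 3)). Substituting into the earlier bindings gives v := app(app(app(3, unit), x1), app(app(3, unit), x1)), y := app(app(3, unit), x1).
Bind x := h(app(app(app(3, unit), x1), app(app(3, unit), x1))); no other remaining equation mentions x. Substituting into the earlier binding gives y1 := h(app(app(app(3, unit), x1), app(app(3, unit), x1))).
Decompose app/2: q(x1, 3) = q(app(3, unit), 3),  pair(u, 3) = pair(h(b), 3).
Decompose q/2: x1 = app(3, unit),  3 = 3.
Bind x1 := app(3, unit); no other remaining equation mentions x1. Substituting into the earlier bindings gives v := app(app(app(3, unit), app(3, unit)), app(app(3, unit), app(3, unit))), y := app(app(3, unit), app(3, unit)), y1 := h(app(app(app(3, unit), app(3, unit)), app(app(3, unit), app(3, unit)))), x := h(app(app(app(3, unit), app(3, unit)), app(app(3, unit), app(3, unit)))).
Delete trivial equation 3 = 3.
Decompose pair/2: u = h(b),  3 = 3.
Bind u := h(b); no other remaining equation mentions u.
Delete trivial equation 3 = 3.
No equations remain and no clash or occurs-check failure arose, so a unifier exists.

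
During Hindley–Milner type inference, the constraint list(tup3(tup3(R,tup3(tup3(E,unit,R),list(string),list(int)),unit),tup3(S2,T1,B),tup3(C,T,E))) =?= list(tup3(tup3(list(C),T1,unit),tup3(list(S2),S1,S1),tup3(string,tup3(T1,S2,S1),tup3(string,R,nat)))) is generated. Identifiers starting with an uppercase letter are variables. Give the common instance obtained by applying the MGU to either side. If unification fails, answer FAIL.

FAIL

Decompose list/1: tup3(tup3(R,tup3(tup3(E,unit,R),list(string),list(int)),unit),tup3(S2,T1,B),tup3(C,T,E)) =?= tup3(tup3(list(C),T1,unit),tup3(list(S2),S1,S1),tup3(string,tup3(T1,S2,S1),tup3(string,R,nat))).
Decompose tup3/3: tup3(R,tup3(tup3(E,unit,R),list(string),list(int)),unit) =?= tup3(list(C),T1,unit),  tup3(S2,T1,B) =?= tup3(list(S2),S1,S1),  tup3(C,T,E) =?= tup3(string,tup3(T1,S2,S1),tup3(string,R,nat)).
Decompose tup3/3: R =?= list(C),  tup3(tup3(E,unit,R),list(string),list(int)) =?= T1,  unit =?= unit.
Bind R := list(C); substituting into the 2 remaining equations that mention R gives: tup3(tup3(E,unit,list(C)),list(string),list(int)) =?= T1,  tup3(C,T,E) =?= tup3(string,tup3(T1,S2,S1),tup3(string,list(C),nat)).
Bind T1 := tup3(tup3(E,unit,list(C)),list(string),list(int)); substituting into the 2 remaining equations that mention T1 gives: tup3(S2,tup3(tup3(E,unit,list(C)),list(string),list(int)),B) =?= tup3(list(S2),S1,S1),  tup3(C,T,E) =?= tup3(string,tup3(tup3(tup3(E,unit,list(C)),list(string),list(int)),S2,S1),tup3(string,list(C),nat)).
Delete trivial equation unit =?= unit.
Decompose tup3/3: S2 =?= list(S2),  tup3(tup3(E,unit,list(C)),list(string),list(int)) =?= S1,  B =?= S1.
Occurs check fails: S2 occurs in list(S2); the equation S2 =?= list(S2) has no finite solution.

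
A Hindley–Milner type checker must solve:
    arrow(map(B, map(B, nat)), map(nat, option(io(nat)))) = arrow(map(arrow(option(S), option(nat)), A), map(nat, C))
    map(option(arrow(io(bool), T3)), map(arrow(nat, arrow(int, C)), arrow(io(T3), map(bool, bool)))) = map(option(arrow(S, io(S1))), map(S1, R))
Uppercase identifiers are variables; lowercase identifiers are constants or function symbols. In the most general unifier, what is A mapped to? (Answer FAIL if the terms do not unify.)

map(arrow(option(io(bool)), option(nat)), nat)

Decompose arrow/2: map(B, map(B, nat)) = map(arrow(option(S), option(nat)), A),  map(nat, option(io(nat))) = map(nat, C).
Decompose map/2: B = arrow(option(S), option(nat)),  map(B, nat) = A.
Bind B := arrow(option(S), option(nat)); substituting into the one remaining equation that mentions B gives: map(arrow(option(S), option(nat)), nat) = A.
Bind A := map(arrow(option(S), option(nat)), nat); no other remaining equation mentions A.
Decompose map/2: nat = nat,  option(io(nat)) = C.
Delete trivial equation nat = nat.
Bind C := option(io(nat)); substituting into the remaining equation gives: map(option(arrow(io(bool), T3)), map(arrow(nat, arrow(int, option(io(nat)))), arrow(io(T3), map(bool, bool)))) = map(option(arrow(S, io(S1))), map(S1, R)).
Decompose map/2: option(arrow(io(bool), T3)) = option(arrow(S, io(S1))),  map(arrow(nat, arrow(int, option(io(nat)))), arrow(io(T3), map(bool, bool))) = map(S1, R).
Decompose option/1: arrow(io(bool), T3) = arrow(S, io(S1)).
Decompose arrow/2: io(bool) = S,  T3 = io(S1).
Bind S := io(bool); no other remaining equation mentions S. Substituting into the earlier bindings gives B := arrow(option(io(bool)), option(nat)), A := map(arrow(option(io(bool)), option(nat)), nat).
Bind T3 := io(S1); substituting into the remaining equation gives: map(arrow(nat, arrow(int, option(io(nat)))), arrow(io(io(S1)), map(bool, bool))) = map(S1, R).
Decompose map/2: arrow(nat, arrow(int, option(io(nat)))) = S1,  arrow(io(io(S1)), map(bool, bool)) = R.
Bind S1 := arrow(nat, arrow(int, option(io(nat)))); substituting into the remaining equation gives: arrow(io(io(arrow(nat, arrow(int, option(io(nat)))))), map(bool, bool)) = R. Substituting into the earlier binding gives T3 := io(arrow(nat, arrow(int, option(io(nat))))).
Bind R := arrow(io(io(arrow(nat, arrow(int, option(io(nat)))))), map(bool, bool)).
MGU = { B ↦ arrow(option(io(bool)), option(nat)), A ↦ map(arrow(option(io(bool)), option(nat)), nat), C ↦ option(io(nat)), S ↦ io(bool), T3 ↦ io(arrow(nat, arrow(int, option(io(nat))))), S1 ↦ arrow(nat, arrow(int, option(io(nat)))), R ↦ arrow(io(io(arrow(nat, arrow(int, option(io(nat)))))), map(bool, bool)) }, so A ↦ map(arrow(option(io(bool)), option(nat)), nat).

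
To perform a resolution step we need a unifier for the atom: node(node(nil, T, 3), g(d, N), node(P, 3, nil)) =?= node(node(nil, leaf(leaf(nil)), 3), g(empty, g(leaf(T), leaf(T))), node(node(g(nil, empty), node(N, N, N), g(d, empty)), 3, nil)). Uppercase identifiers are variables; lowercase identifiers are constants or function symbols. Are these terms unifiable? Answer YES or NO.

NO

Decompose node/3: node(nil, T, 3) =?= node(nil, leaf(leaf(nil)), 3),  g(d, N) =?= g(empty, g(leaf(T), leaf(T))),  node(P, 3, nil) =?= node(node(g(nil, empty), node(N, N, N), g(d, empty)), 3, nil).
Decompose node/3: nil =?= nil,  T =?= leaf(leaf(nil)),  3 =?= 3.
Delete trivial equation nil =?= nil.
Bind T := leaf(leaf(nil)); substituting into the one remaining equation that mentions T gives: g(d, N) =?= g(empty, g(leaf(leaf(leaf(nil))), leaf(leaf(leaf(nil))))).
Delete trivial equation 3 =?= 3.
Decompose g/2: d =?= empty,  N =?= g(leaf(leaf(leaf(nil))), leaf(leaf(leaf(nil)))).
Clash: constants d and empty differ; no unifier exists.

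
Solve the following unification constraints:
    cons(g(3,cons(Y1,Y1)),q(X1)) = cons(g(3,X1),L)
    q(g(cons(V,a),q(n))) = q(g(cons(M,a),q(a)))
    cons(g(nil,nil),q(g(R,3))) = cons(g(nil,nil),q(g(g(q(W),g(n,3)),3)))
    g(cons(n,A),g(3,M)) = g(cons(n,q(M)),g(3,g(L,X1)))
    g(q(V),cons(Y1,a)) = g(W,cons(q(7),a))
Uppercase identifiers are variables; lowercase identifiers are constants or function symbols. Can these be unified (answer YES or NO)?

Decompose cons/2: g(3,cons(Y1,Y1)) = g(3,X1),  q(X1) = L.
Decompose g/2: 3 = 3,  cons(Y1,Y1) = X1.
Delete trivial equation 3 = 3.
Bind X1 := cons(Y1,Y1); substituting into the 2 remaining equations that mention X1 gives: q(cons(Y1,Y1)) = L,  g(cons(n,A),g(3,M)) = g(cons(n,q(M)),g(3,g(L,cons(Y1,Y1)))).
Bind L := q(cons(Y1,Y1)); substituting into the one remaining equation that mentions L gives: g(cons(n,A),g(3,M)) = g(cons(n,q(M)),g(3,g(q(cons(Y1,Y1)),cons(Y1,Y1)))).
Decompose q/1: g(cons(V,a),q(n)) = g(cons(M,a),q(a)).
Decompose g/2: cons(V,a) = cons(M,a),  q(n) = q(a).
Decompose cons/2: V = M,  a = a.
Bind V := M; substituting into the one remaining equation that mentions V gives: g(q(M),cons(Y1,a)) = g(W,cons(q(7),a)).
Delete trivial equation a = a.
Decompose q/1: n = a.
Clash: constants n and a differ; no unifier exists.

NO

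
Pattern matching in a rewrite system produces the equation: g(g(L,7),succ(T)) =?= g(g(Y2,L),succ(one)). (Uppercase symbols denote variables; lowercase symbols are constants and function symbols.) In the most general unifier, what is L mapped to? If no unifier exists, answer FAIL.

Decompose g/2: g(L,7) =?= g(Y2,L),  succ(T) =?= succ(one).
Decompose g/2: L =?= Y2,  7 =?= L.
Bind L := Y2; substituting into the one remaining equation that mentions L gives: 7 =?= Y2.
Bind Y2 := 7; no other remaining equation mentions Y2. Substituting into the earlier binding gives L := 7.
Decompose succ/1: T =?= one.
Bind T := one.
MGU = { L ↦ 7, Y2 ↦ 7, T ↦ one }, so L ↦ 7.

7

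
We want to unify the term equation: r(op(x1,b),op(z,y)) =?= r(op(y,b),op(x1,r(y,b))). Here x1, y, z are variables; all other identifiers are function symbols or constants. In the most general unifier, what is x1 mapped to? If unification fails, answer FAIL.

FAIL

Decompose r/2: op(x1,b) =?= op(y,b),  op(z,y) =?= op(x1,r(y,b)).
Decompose op/2: x1 =?= y,  b =?= b.
Bind x1 := y; substituting into the one remaining equation that mentions x1 gives: op(z,y) =?= op(y,r(y,b)).
Delete trivial equation b =?= b.
Decompose op/2: z =?= y,  y =?= r(y,b).
Bind z := y; no other remaining equation mentions z.
Occurs check fails: y occurs in r(y,b); the equation y =?= r(y,b) has no finite solution.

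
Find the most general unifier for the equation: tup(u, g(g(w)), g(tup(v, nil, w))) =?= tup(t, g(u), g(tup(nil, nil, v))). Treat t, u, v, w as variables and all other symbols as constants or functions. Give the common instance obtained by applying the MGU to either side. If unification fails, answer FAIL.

Decompose tup/3: u =?= t,  g(g(w)) =?= g(u),  g(tup(v, nil, w)) =?= g(tup(nil, nil, v)).
Bind u := t; substituting into the one remaining equation that mentions u gives: g(g(w)) =?= g(t).
Decompose g/1: g(w) =?= t.
Bind t := g(w); no other remaining equation mentions t. Substituting into the earlier binding gives u := g(w).
Decompose g/1: tup(v, nil, w) =?= tup(nil, nil, v).
Decompose tup/3: v =?= nil,  nil =?= nil,  w =?= v.
Bind v := nil; substituting into the one remaining equation that mentions v gives: w =?= nil.
Delete trivial equation nil =?= nil.
Bind w := nil. Substituting into the earlier bindings gives u := g(nil), t := g(nil).
Applying the MGU to either side gives tup(g(nil), g(g(nil)), g(tup(nil, nil, nil))).

tup(g(nil), g(g(nil)), g(tup(nil, nil, nil)))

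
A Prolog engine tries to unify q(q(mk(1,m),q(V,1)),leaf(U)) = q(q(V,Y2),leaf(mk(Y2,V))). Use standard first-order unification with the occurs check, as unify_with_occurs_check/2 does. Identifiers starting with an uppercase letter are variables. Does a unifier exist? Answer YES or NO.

Decompose q/2: q(mk(1,m),q(V,1)) = q(V,Y2),  leaf(U) = leaf(mk(Y2,V)).
Decompose q/2: mk(1,m) = V,  q(V,1) = Y2.
Bind V := mk(1,m); substituting into the remaining equations gives: q(mk(1,m),1) = Y2,  leaf(U) = leaf(mk(Y2,mk(1,m))).
Bind Y2 := q(mk(1,m),1); substituting into the remaining equation gives: leaf(U) = leaf(mk(q(mk(1,m),1),mk(1,m))).
Decompose leaf/1: U = mk(q(mk(1,m),1),mk(1,m)).
Bind U := mk(q(mk(1,m),1),mk(1,m)).
No equations remain and no clash or occurs-check failure arose, so a unifier exists.

YES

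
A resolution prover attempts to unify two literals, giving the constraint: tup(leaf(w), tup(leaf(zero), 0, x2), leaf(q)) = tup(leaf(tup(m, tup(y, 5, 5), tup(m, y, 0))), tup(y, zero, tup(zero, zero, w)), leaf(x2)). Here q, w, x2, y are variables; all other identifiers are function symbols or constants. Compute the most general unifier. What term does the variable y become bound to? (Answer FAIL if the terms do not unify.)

Decompose tup/3: leaf(w) = leaf(tup(m, tup(y, 5, 5), tup(m, y, 0))),  tup(leaf(zero), 0, x2) = tup(y, zero, tup(zero, zero, w)),  leaf(q) = leaf(x2).
Decompose leaf/1: w = tup(m, tup(y, 5, 5), tup(m, y, 0)).
Bind w := tup(m, tup(y, 5, 5), tup(m, y, 0)); substituting into the one remaining equation that mentions w gives: tup(leaf(zero), 0, x2) = tup(y, zero, tup(zero, zero, tup(m, tup(y, 5, 5), tup(m, y, 0)))).
Decompose tup/3: leaf(zero) = y,  0 = zero,  x2 = tup(zero, zero, tup(m, tup(y, 5, 5), tup(m, y, 0))).
Bind y := leaf(zero); substituting into the one remaining equation that mentions y gives: x2 = tup(zero, zero, tup(m, tup(leaf(zero), 5, 5), tup(m, leaf(zero), 0))). Substituting into the earlier binding gives w := tup(m, tup(leaf(zero), 5, 5), tup(m, leaf(zero), 0)).
Clash: constants 0 and zero differ; no unifier exists.

FAIL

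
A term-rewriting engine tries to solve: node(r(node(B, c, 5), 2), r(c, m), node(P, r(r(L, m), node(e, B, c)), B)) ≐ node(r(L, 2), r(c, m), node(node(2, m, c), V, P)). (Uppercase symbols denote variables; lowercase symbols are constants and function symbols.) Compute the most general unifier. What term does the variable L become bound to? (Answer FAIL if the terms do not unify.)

node(node(2, m, c), c, 5)

Decompose node/3: r(node(B, c, 5), 2) ≐ r(L, 2),  r(c, m) ≐ r(c, m),  node(P, r(r(L, m), node(e, B, c)), B) ≐ node(node(2, m, c), V, P).
Decompose r/2: node(B, c, 5) ≐ L,  2 ≐ 2.
Bind L := node(B, c, 5); substituting into the one remaining equation that mentions L gives: node(P, r(r(node(B, c, 5), m), node(e, B, c)), B) ≐ node(node(2, m, c), V, P).
Delete trivial equation 2 ≐ 2.
Delete trivial equation r(c, m) ≐ r(c, m).
Decompose node/3: P ≐ node(2, m, c),  r(r(node(B, c, 5), m), node(e, B, c)) ≐ V,  B ≐ P.
Bind P := node(2, m, c); substituting into the one remaining equation that mentions P gives: B ≐ node(2, m, c).
Bind V := r(r(node(B, c, 5), m), node(e, B, c)); no other remaining equation mentions V.
Bind B := node(2, m, c). Substituting into the earlier bindings gives L := node(node(2, m, c), c, 5), V := r(r(node(node(2, m, c), c, 5), m), node(e, node(2, m, c), c)).
MGU = { L := node(node(2, m, c), c, 5), P := node(2, m, c), V := r(r(node(node(2, m, c), c, 5), m), node(e, node(2, m, c), c)), B := node(2, m, c) }, so L := node(node(2, m, c), c, 5).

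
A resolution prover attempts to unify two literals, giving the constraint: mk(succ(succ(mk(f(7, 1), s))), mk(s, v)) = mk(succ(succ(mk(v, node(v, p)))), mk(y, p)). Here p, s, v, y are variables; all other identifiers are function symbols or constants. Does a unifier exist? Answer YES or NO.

Decompose mk/2: succ(succ(mk(f(7, 1), s))) = succ(succ(mk(v, node(v, p)))),  mk(s, v) = mk(y, p).
Decompose succ/1: succ(mk(f(7, 1), s)) = succ(mk(v, node(v, p))).
Decompose succ/1: mk(f(7, 1), s) = mk(v, node(v, p)).
Decompose mk/2: f(7, 1) = v,  s = node(v, p).
Bind v := f(7, 1); substituting into the remaining equations gives: s = node(f(7, 1), p),  mk(s, f(7, 1)) = mk(y, p).
Bind s := node(f(7, 1), p); substituting into the remaining equation gives: mk(node(f(7, 1), p), f(7, 1)) = mk(y, p).
Decompose mk/2: node(f(7, 1), p) = y,  f(7, 1) = p.
Bind y := node(f(7, 1), p); no other remaining equation mentions y.
Bind p := f(7, 1). Substituting into the earlier bindings gives s := node(f(7, 1), f(7, 1)), y := node(f(7, 1), f(7, 1)).
No equations remain and no clash or occurs-check failure arose, so a unifier exists.

YES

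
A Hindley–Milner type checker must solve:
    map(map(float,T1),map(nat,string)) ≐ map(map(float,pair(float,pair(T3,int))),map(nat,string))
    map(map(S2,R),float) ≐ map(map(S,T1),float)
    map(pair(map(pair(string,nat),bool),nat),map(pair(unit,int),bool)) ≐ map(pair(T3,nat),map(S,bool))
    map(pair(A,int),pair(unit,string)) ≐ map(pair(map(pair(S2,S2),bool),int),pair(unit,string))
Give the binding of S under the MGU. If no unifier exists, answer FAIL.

Decompose map/2: map(float,T1) ≐ map(float,pair(float,pair(T3,int))),  map(nat,string) ≐ map(nat,string).
Decompose map/2: float ≐ float,  T1 ≐ pair(float,pair(T3,int)).
Delete trivial equation float ≐ float.
Bind T1 := pair(float,pair(T3,int)); substituting into the one remaining equation that mentions T1 gives: map(map(S2,R),float) ≐ map(map(S,pair(float,pair(T3,int))),float).
Delete trivial equation map(nat,string) ≐ map(nat,string).
Decompose map/2: map(S2,R) ≐ map(S,pair(float,pair(T3,int))),  float ≐ float.
Decompose map/2: S2 ≐ S,  R ≐ pair(float,pair(T3,int)).
Bind S2 := S; substituting into the one remaining equation that mentions S2 gives: map(pair(A,int),pair(unit,string)) ≐ map(pair(map(pair(S,S),bool),int),pair(unit,string)).
Bind R := pair(float,pair(T3,int)); no other remaining equation mentions R.
Delete trivial equation float ≐ float.
Decompose map/2: pair(map(pair(string,nat),bool),nat) ≐ pair(T3,nat),  map(pair(unit,int),bool) ≐ map(S,bool).
Decompose pair/2: map(pair(string,nat),bool) ≐ T3,  nat ≐ nat.
Bind T3 := map(pair(string,nat),bool); no other remaining equation mentions T3. Substituting into the earlier bindings gives T1 := pair(float,pair(map(pair(string,nat),bool),int)), R := pair(float,pair(map(pair(string,nat),bool),int)).
Delete trivial equation nat ≐ nat.
Decompose map/2: pair(unit,int) ≐ S,  bool ≐ bool.
Bind S := pair(unit,int); substituting into the one remaining equation that mentions S gives: map(pair(A,int),pair(unit,string)) ≐ map(pair(map(pair(pair(unit,int),pair(unit,int)),bool),int),pair(unit,string)). Substituting into the earlier binding gives S2 := pair(unit,int).
Delete trivial equation bool ≐ bool.
Decompose map/2: pair(A,int) ≐ pair(map(pair(pair(unit,int),pair(unit,int)),bool),int),  pair(unit,string) ≐ pair(unit,string).
Decompose pair/2: A ≐ map(pair(pair(unit,int),pair(unit,int)),bool),  int ≐ int.
Bind A := map(pair(pair(unit,int),pair(unit,int)),bool); no other remaining equation mentions A.
Delete trivial equation int ≐ int.
Delete trivial equation pair(unit,string) ≐ pair(unit,string).
MGU = { T1 := pair(float,pair(map(pair(string,nat),bool),int)), S2 := pair(unit,int), R := pair(float,pair(map(pair(string,nat),bool),int)), T3 := map(pair(string,nat),bool), S := pair(unit,int), A := map(pair(pair(unit,int),pair(unit,int)),bool) }, so S := pair(unit,int).

pair(unit,int)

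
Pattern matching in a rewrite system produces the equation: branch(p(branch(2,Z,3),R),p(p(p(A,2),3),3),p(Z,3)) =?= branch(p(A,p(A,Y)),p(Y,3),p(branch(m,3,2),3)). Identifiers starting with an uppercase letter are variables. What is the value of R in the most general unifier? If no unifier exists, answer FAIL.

Decompose branch/3: p(branch(2,Z,3),R) =?= p(A,p(A,Y)),  p(p(p(A,2),3),3) =?= p(Y,3),  p(Z,3) =?= p(branch(m,3,2),3).
Decompose p/2: branch(2,Z,3) =?= A,  R =?= p(A,Y).
Bind A := branch(2,Z,3); substituting into the 2 remaining equations that mention A gives: R =?= p(branch(2,Z,3),Y),  p(p(p(branch(2,Z,3),2),3),3) =?= p(Y,3).
Bind R := p(branch(2,Z,3),Y); no other remaining equation mentions R.
Decompose p/2: p(p(branch(2,Z,3),2),3) =?= Y,  3 =?= 3.
Bind Y := p(p(branch(2,Z,3),2),3); no other remaining equation mentions Y. Substituting into the earlier binding gives R := p(branch(2,Z,3),p(p(branch(2,Z,3),2),3)).
Delete trivial equation 3 =?= 3.
Decompose p/2: Z =?= branch(m,3,2),  3 =?= 3.
Bind Z := branch(m,3,2); no other remaining equation mentions Z. Substituting into the earlier bindings gives A := branch(2,branch(m,3,2),3), R := p(branch(2,branch(m,3,2),3),p(p(branch(2,branch(m,3,2),3),2),3)), Y := p(p(branch(2,branch(m,3,2),3),2),3).
Delete trivial equation 3 =?= 3.
MGU = { A := branch(2,branch(m,3,2),3), R := p(branch(2,branch(m,3,2),3),p(p(branch(2,branch(m,3,2),3),2),3)), Y := p(p(branch(2,branch(m,3,2),3),2),3), Z := branch(m,3,2) }, so R := p(branch(2,branch(m,3,2),3),p(p(branch(2,branch(m,3,2),3),2),3)).

p(branch(2,branch(m,3,2),3),p(p(branch(2,branch(m,3,2),3),2),3))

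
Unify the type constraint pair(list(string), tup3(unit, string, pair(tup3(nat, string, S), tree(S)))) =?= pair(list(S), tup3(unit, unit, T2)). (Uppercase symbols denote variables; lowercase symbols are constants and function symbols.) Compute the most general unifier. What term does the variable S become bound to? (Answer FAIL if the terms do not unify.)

Decompose pair/2: list(string) =?= list(S),  tup3(unit, string, pair(tup3(nat, string, S), tree(S))) =?= tup3(unit, unit, T2).
Decompose list/1: string =?= S.
Bind S := string; substituting into the remaining equation gives: tup3(unit, string, pair(tup3(nat, string, string), tree(string))) =?= tup3(unit, unit, T2).
Decompose tup3/3: unit =?= unit,  string =?= unit,  pair(tup3(nat, string, string), tree(string)) =?= T2.
Delete trivial equation unit =?= unit.
Clash: constants string and unit differ; no unifier exists.

FAIL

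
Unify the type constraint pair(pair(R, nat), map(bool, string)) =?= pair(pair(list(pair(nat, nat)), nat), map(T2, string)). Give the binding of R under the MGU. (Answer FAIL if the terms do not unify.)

Decompose pair/2: pair(R, nat) =?= pair(list(pair(nat, nat)), nat),  map(bool, string) =?= map(T2, string).
Decompose pair/2: R =?= list(pair(nat, nat)),  nat =?= nat.
Bind R := list(pair(nat, nat)); no other remaining equation mentions R.
Delete trivial equation nat =?= nat.
Decompose map/2: bool =?= T2,  string =?= string.
Bind T2 := bool; no other remaining equation mentions T2.
Delete trivial equation string =?= string.
MGU = { R := list(pair(nat, nat)), T2 := bool }, so R := list(pair(nat, nat)).

list(pair(nat, nat))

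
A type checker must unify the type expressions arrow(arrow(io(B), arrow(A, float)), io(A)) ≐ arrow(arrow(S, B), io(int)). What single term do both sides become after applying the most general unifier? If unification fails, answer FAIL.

Decompose arrow/2: arrow(io(B), arrow(A, float)) ≐ arrow(S, B),  io(A) ≐ io(int).
Decompose arrow/2: io(B) ≐ S,  arrow(A, float) ≐ B.
Bind S := io(B); no other remaining equation mentions S.
Bind B := arrow(A, float); no other remaining equation mentions B. Substituting into the earlier binding gives S := io(arrow(A, float)).
Decompose io/1: A ≐ int.
Bind A := int. Substituting into the earlier bindings gives S := io(arrow(int, float)), B := arrow(int, float).
Applying the MGU to either side gives arrow(arrow(io(arrow(int, float)), arrow(int, float)), io(int)).

arrow(arrow(io(arrow(int, float)), arrow(int, float)), io(int))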